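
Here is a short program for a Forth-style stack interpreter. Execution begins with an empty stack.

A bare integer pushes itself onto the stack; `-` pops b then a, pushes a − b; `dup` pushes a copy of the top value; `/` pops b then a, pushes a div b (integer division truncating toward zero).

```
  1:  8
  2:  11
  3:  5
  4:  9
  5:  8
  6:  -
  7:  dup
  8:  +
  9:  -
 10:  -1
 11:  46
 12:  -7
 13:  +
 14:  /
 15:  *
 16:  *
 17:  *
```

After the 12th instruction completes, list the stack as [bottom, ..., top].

[8, 11, 3, -1, 46, -7]

8    [8]
11   [8, 11]
5    [8, 11, 5]
9    [8, 11, 5, 9]
8    [8, 11, 5, 9, 8]
-    [8, 11, 5, 1]
dup  [8, 11, 5, 1, 1]
+    [8, 11, 5, 2]
-    [8, 11, 3]
-1   [8, 11, 3, -1]
46   [8, 11, 3, -1, 46]
-7   [8, 11, 3, -1, 46, -7]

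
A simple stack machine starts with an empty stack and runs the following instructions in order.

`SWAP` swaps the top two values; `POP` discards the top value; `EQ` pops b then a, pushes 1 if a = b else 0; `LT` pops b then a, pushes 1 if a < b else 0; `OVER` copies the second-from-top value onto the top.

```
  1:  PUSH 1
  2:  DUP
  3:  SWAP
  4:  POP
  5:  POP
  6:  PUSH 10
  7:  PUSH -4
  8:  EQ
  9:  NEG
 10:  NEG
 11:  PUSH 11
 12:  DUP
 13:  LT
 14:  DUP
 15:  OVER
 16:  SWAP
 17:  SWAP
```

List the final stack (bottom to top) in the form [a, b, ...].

PUSH 1  : 1
DUP     : 1 1
SWAP    : 1 1
POP     : 1
POP     : (empty)
PUSH 10 : 10
PUSH -4 : 10 -4
EQ      : 0
NEG     : 0
NEG     : 0
PUSH 11 : 0 11
DUP     : 0 11 11
LT      : 0 0
DUP     : 0 0 0
OVER    : 0 0 0 0
SWAP    : 0 0 0 0
SWAP    : 0 0 0 0

[0, 0, 0, 0]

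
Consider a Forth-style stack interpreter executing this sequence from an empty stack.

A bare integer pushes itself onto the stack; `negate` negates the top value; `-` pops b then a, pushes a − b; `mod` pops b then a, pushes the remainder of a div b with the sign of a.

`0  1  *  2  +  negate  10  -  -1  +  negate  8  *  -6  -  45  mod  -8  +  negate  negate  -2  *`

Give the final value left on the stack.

0       [0]
1       [0, 1]
*       [0]
2       [0, 2]
+       [2]
negate  [-2]
10      [-2, 10]
-       [-12]
-1      [-12, -1]
+       [-13]
negate  [13]
8       [13, 8]
*       [104]
-6      [104, -6]
-       [110]
45      [110, 45]
mod     [20]
-8      [20, -8]
+       [12]
negate  [-12]
negate  [12]
-2      [12, -2]
*       [-24]

-24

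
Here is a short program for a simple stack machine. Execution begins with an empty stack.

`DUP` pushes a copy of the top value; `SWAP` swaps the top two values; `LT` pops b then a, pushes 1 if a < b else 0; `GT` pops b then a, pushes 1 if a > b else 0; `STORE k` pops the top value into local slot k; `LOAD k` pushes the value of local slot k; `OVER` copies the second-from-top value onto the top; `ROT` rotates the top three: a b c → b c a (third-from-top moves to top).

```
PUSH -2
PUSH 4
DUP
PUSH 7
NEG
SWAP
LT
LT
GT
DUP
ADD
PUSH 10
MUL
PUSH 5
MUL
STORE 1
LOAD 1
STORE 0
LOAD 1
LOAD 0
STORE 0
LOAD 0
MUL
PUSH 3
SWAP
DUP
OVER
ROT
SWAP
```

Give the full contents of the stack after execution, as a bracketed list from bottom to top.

PUSH -2 → [-2]
PUSH 4  → [-2, 4]
DUP     → [-2, 4, 4]
PUSH 7  → [-2, 4, 4, 7]
NEG     → [-2, 4, 4, -7]
SWAP    → [-2, 4, -7, 4]
LT      → [-2, 4, 1]
LT      → [-2, 0]
GT      → [0]
DUP     → [0, 0]
ADD     → [0]
PUSH 10 → [0, 10]
MUL     → [0]
PUSH 5  → [0, 5]
MUL     → [0]
STORE 1 → []
LOAD 1  → [0]
STORE 0 → []
LOAD 1  → [0]
LOAD 0  → [0, 0]
STORE 0 → [0]
LOAD 0  → [0, 0]
MUL     → [0]
PUSH 3  → [0, 3]
SWAP    → [3, 0]
DUP     → [3, 0, 0]
OVER    → [3, 0, 0, 0]
ROT     → [3, 0, 0, 0]
SWAP    → [3, 0, 0, 0]

[3, 0, 0, 0]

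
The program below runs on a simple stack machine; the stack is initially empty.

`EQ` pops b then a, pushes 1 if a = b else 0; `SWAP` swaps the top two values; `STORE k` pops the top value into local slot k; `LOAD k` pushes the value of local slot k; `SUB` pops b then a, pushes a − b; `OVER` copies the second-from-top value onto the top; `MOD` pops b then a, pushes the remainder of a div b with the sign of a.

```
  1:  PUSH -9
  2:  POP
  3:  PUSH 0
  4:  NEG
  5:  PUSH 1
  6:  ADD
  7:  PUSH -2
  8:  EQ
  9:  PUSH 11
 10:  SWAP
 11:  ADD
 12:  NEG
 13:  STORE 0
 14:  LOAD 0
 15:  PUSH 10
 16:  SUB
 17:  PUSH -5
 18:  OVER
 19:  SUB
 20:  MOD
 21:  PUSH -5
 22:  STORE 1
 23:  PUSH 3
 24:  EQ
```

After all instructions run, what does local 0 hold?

-11

PUSH -9  -9
POP      (empty)
PUSH 0   0
NEG      0
PUSH 1   0 1
ADD      1
PUSH -2  1 -2
EQ       0
PUSH 11  0 11
SWAP     11 0
ADD      11
NEG      -11
STORE 0  (empty)
LOAD 0   -11
PUSH 10  -11 10
SUB      -21
PUSH -5  -21 -5
OVER     -21 -5 -21
SUB      -21 16
MOD      -5
PUSH -5  -5 -5
STORE 1  -5
PUSH 3   -5 3
EQ       0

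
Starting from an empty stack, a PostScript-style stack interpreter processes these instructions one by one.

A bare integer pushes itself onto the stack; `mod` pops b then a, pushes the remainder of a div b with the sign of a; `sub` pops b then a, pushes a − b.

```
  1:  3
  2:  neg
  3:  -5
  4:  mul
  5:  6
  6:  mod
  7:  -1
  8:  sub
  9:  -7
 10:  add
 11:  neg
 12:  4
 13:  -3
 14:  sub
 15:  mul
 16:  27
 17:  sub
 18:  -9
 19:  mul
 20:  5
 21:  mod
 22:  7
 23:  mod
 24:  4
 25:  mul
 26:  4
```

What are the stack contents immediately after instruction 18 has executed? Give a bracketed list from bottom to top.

[-6, -9]

3   -> [3]
neg -> [-3]
-5  -> [-3, -5]
mul -> [15]
6   -> [15, 6]
mod -> [3]
-1  -> [3, -1]
sub -> [4]
-7  -> [4, -7]
add -> [-3]
neg -> [3]
4   -> [3, 4]
-3  -> [3, 4, -3]
sub -> [3, 7]
mul -> [21]
27  -> [21, 27]
sub -> [-6]
-9  -> [-6, -9]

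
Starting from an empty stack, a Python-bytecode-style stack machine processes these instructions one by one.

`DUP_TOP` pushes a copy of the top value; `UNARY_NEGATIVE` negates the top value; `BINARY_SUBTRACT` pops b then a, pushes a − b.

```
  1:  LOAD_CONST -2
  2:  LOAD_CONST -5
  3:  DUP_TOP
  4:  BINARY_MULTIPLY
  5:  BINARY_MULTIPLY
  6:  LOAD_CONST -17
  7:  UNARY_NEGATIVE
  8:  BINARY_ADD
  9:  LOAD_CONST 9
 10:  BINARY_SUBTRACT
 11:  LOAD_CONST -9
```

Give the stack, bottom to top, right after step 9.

[-33, 9]

LOAD_CONST -2   : -2
LOAD_CONST -5   : -2 -5
DUP_TOP         : -2 -5 -5
BINARY_MULTIPLY : -2 25
BINARY_MULTIPLY : -50
LOAD_CONST -17  : -50 -17
UNARY_NEGATIVE  : -50 17
BINARY_ADD      : -33
LOAD_CONST 9    : -33 9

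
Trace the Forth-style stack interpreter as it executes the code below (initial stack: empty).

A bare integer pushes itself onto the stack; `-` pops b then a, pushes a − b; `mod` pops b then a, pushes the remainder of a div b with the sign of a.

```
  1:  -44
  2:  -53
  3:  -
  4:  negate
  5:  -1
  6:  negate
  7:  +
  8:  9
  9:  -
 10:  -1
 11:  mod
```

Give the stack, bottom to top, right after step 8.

[-8, 9]

-44    -> [-44]
-53    -> [-44, -53]
-      -> [9]
negate -> [-9]
-1     -> [-9, -1]
negate -> [-9, 1]
+      -> [-8]
9      -> [-8, 9]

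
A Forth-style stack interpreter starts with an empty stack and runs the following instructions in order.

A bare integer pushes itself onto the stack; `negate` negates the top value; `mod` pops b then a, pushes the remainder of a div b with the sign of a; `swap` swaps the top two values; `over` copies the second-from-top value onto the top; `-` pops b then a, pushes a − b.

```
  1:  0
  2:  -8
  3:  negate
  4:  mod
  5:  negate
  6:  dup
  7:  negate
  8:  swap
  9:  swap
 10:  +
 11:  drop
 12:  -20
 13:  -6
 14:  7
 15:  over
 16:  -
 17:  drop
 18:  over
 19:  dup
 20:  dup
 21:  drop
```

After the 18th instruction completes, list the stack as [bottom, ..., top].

0      -> 0
-8     -> 0 -8
negate -> 0 8
mod    -> 0
negate -> 0
dup    -> 0 0
negate -> 0 0
swap   -> 0 0
swap   -> 0 0
+      -> 0
drop   -> (empty)
-20    -> -20
-6     -> -20 -6
7      -> -20 -6 7
over   -> -20 -6 7 -6
-      -> -20 -6 13
drop   -> -20 -6
over   -> -20 -6 -20

[-20, -6, -20]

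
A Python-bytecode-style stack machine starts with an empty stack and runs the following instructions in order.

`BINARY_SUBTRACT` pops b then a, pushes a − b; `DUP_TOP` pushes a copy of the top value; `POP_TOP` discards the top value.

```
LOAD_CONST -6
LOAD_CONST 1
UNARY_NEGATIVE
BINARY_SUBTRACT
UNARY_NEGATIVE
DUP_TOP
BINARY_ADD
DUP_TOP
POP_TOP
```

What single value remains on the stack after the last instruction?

10

LOAD_CONST -6    -6
LOAD_CONST 1     -6 1
UNARY_NEGATIVE   -6 -1
BINARY_SUBTRACT  -5
UNARY_NEGATIVE   5
DUP_TOP          5 5
BINARY_ADD       10
DUP_TOP          10 10
POP_TOP          10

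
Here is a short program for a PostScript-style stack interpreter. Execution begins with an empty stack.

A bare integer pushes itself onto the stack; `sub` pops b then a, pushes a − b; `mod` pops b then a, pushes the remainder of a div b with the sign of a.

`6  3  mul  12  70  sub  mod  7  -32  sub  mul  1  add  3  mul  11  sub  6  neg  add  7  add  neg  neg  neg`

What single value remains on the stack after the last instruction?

-2099

6   -> [6]
3   -> [6, 3]
mul -> [18]
12  -> [18, 12]
70  -> [18, 12, 70]
sub -> [18, -58]
mod -> [18]
7   -> [18, 7]
-32 -> [18, 7, -32]
sub -> [18, 39]
mul -> [702]
1   -> [702, 1]
add -> [703]
3   -> [703, 3]
mul -> [2109]
11  -> [2109, 11]
sub -> [2098]
6   -> [2098, 6]
neg -> [2098, -6]
add -> [2092]
7   -> [2092, 7]
add -> [2099]
neg -> [-2099]
neg -> [2099]
neg -> [-2099]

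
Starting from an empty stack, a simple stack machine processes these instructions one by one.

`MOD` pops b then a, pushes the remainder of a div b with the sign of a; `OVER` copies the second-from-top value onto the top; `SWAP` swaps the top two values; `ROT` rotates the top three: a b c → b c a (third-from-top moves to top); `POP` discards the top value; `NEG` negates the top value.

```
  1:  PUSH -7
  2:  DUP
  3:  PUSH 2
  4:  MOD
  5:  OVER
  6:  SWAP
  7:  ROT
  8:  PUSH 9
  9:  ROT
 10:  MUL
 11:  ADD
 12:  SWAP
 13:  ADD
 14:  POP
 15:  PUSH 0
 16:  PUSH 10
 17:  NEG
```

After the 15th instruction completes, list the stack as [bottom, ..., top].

[0]

PUSH -7 → [-7]
DUP     → [-7, -7]
PUSH 2  → [-7, -7, 2]
MOD     → [-7, -1]
OVER    → [-7, -1, -7]
SWAP    → [-7, -7, -1]
ROT     → [-7, -1, -7]
PUSH 9  → [-7, -1, -7, 9]
ROT     → [-7, -7, 9, -1]
MUL     → [-7, -7, -9]
ADD     → [-7, -16]
SWAP    → [-16, -7]
ADD     → [-23]
POP     → []
PUSH 0  → [0]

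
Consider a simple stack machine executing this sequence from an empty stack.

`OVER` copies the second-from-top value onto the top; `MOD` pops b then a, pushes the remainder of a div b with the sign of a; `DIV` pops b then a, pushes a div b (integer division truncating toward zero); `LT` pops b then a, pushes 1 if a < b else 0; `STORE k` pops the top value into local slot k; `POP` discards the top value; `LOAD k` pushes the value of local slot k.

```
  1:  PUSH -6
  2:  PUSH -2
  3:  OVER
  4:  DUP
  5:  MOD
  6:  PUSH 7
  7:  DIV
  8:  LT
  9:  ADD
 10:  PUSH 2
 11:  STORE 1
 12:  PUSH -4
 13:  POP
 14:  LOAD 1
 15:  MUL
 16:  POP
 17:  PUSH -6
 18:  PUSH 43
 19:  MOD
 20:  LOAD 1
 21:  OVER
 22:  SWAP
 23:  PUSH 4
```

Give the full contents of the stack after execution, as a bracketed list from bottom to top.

PUSH -6 → [-6]
PUSH -2 → [-6, -2]
OVER    → [-6, -2, -6]
DUP     → [-6, -2, -6, -6]
MOD     → [-6, -2, 0]
PUSH 7  → [-6, -2, 0, 7]
DIV     → [-6, -2, 0]
LT      → [-6, 1]
ADD     → [-5]
PUSH 2  → [-5, 2]
STORE 1 → [-5]
PUSH -4 → [-5, -4]
POP     → [-5]
LOAD 1  → [-5, 2]
MUL     → [-10]
POP     → []
PUSH -6 → [-6]
PUSH 43 → [-6, 43]
MOD     → [-6]
LOAD 1  → [-6, 2]
OVER    → [-6, 2, -6]
SWAP    → [-6, -6, 2]
PUSH 4  → [-6, -6, 2, 4]

[-6, -6, 2, 4]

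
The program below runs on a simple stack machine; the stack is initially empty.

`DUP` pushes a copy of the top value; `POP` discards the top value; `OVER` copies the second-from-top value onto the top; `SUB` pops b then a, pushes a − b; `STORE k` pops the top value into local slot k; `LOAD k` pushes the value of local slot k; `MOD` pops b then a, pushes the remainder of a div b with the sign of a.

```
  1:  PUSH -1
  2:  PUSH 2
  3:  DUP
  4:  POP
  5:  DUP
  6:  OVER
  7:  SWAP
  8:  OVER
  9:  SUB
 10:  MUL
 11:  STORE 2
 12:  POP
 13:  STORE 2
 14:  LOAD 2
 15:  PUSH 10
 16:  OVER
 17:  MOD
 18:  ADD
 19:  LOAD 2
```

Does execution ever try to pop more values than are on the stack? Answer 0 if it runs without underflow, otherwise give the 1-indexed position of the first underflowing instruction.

PUSH -1 -> [-1]
PUSH 2  -> [-1, 2]
DUP     -> [-1, 2, 2]
POP     -> [-1, 2]
DUP     -> [-1, 2, 2]
OVER    -> [-1, 2, 2, 2]
SWAP    -> [-1, 2, 2, 2]
OVER    -> [-1, 2, 2, 2, 2]
SUB     -> [-1, 2, 2, 0]
MUL     -> [-1, 2, 0]
STORE 2 -> [-1, 2]
POP     -> [-1]
STORE 2 -> []
LOAD 2  -> [-1]
PUSH 10 -> [-1, 10]
OVER    -> [-1, 10, -1]
MOD     -> [-1, 0]
ADD     -> [-1]
LOAD 2  -> [-1, -1]

0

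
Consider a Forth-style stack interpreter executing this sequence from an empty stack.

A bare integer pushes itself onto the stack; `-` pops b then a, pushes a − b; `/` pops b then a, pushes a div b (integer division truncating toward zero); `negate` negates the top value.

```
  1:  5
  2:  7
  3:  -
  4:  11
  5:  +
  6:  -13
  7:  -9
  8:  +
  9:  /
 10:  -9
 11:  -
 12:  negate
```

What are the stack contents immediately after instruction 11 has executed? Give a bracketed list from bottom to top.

5    5
7    5 7
-    -2
11   -2 11
+    9
-13  9 -13
-9   9 -13 -9
+    9 -22
/    0
-9   0 -9
-    9

[9]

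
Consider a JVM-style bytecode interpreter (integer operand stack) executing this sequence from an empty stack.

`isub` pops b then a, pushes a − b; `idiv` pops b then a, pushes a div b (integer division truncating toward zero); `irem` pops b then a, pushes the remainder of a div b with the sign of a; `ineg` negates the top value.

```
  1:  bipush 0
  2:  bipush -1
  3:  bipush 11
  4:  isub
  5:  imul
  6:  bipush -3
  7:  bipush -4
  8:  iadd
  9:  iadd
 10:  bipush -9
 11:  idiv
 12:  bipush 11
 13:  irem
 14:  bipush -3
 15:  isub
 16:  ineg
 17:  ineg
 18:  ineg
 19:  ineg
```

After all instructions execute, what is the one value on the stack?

bipush 0  → [0]
bipush -1 → [0, -1]
bipush 11 → [0, -1, 11]
isub      → [0, -12]
imul      → [0]
bipush -3 → [0, -3]
bipush -4 → [0, -3, -4]
iadd      → [0, -7]
iadd      → [-7]
bipush -9 → [-7, -9]
idiv      → [0]
bipush 11 → [0, 11]
irem      → [0]
bipush -3 → [0, -3]
isub      → [3]
ineg      → [-3]
ineg      → [3]
ineg      → [-3]
ineg      → [3]

3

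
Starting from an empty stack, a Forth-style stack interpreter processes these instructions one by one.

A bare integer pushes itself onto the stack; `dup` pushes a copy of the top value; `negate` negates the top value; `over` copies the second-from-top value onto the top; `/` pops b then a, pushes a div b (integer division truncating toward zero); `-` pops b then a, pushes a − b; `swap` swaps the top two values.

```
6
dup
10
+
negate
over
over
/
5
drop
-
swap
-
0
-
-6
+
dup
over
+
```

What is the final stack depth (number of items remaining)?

6      : 6
dup    : 6 6
10     : 6 6 10
+      : 6 16
negate : 6 -16
over   : 6 -16 6
over   : 6 -16 6 -16
/      : 6 -16 0
5      : 6 -16 0 5
drop   : 6 -16 0
-      : 6 -16
swap   : -16 6
-      : -22
0      : -22 0
-      : -22
-6     : -22 -6
+      : -28
dup    : -28 -28
over   : -28 -28 -28
+      : -28 -56

2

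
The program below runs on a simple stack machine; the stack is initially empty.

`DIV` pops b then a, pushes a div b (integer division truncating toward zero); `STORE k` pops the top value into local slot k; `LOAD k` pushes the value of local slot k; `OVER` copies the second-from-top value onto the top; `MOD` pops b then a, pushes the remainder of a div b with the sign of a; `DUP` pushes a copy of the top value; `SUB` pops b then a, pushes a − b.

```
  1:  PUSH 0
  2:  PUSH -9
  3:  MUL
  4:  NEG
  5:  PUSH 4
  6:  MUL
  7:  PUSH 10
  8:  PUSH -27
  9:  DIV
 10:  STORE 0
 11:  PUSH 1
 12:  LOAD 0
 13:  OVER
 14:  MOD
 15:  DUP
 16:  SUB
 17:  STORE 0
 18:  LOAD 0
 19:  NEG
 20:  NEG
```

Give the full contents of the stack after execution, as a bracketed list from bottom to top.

PUSH 0   : 0
PUSH -9  : 0 -9
MUL      : 0
NEG      : 0
PUSH 4   : 0 4
MUL      : 0
PUSH 10  : 0 10
PUSH -27 : 0 10 -27
DIV      : 0 0
STORE 0  : 0
PUSH 1   : 0 1
LOAD 0   : 0 1 0
OVER     : 0 1 0 1
MOD      : 0 1 0
DUP      : 0 1 0 0
SUB      : 0 1 0
STORE 0  : 0 1
LOAD 0   : 0 1 0
NEG      : 0 1 0
NEG      : 0 1 0

[0, 1, 0]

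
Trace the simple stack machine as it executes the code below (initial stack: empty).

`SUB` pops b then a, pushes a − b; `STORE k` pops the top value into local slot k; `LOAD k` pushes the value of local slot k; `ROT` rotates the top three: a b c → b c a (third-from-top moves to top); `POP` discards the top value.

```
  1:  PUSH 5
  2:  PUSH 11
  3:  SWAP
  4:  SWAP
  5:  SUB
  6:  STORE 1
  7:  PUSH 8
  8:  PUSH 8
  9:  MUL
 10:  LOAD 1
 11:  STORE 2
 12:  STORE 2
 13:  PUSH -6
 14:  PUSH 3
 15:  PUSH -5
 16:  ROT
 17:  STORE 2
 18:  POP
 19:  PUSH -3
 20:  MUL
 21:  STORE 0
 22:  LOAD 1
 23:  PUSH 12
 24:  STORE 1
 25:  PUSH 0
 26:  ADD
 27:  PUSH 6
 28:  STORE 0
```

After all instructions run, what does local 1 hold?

12

PUSH 5   5
PUSH 11  5 11
SWAP     11 5
SWAP     5 11
SUB      -6
STORE 1  (empty)
PUSH 8   8
PUSH 8   8 8
MUL      64
LOAD 1   64 -6
STORE 2  64
STORE 2  (empty)
PUSH -6  -6
PUSH 3   -6 3
PUSH -5  -6 3 -5
ROT      3 -5 -6
STORE 2  3 -5
POP      3
PUSH -3  3 -3
MUL      -9
STORE 0  (empty)
LOAD 1   -6
PUSH 12  -6 12
STORE 1  -6
PUSH 0   -6 0
ADD      -6
PUSH 6   -6 6
STORE 0  -6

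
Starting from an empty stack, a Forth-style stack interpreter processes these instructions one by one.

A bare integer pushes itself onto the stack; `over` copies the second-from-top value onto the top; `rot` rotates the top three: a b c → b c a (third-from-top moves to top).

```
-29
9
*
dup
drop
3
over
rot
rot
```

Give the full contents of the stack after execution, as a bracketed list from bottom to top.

[-261, -261, 3]

-29  → -29
9    → -29 9
*    → -261
dup  → -261 -261
drop → -261
3    → -261 3
over → -261 3 -261
rot  → 3 -261 -261
rot  → -261 -261 3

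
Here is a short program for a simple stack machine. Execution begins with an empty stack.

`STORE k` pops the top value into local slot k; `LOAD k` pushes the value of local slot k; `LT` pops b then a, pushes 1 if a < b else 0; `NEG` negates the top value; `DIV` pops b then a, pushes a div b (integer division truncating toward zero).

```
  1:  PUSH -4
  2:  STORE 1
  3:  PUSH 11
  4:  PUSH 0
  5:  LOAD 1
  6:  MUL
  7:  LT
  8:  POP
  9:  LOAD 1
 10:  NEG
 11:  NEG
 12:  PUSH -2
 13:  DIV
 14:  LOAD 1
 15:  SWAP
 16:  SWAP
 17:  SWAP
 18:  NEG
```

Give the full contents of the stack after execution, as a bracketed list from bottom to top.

[-4, -2]

PUSH -4 : -4
STORE 1 : (empty)
PUSH 11 : 11
PUSH 0  : 11 0
LOAD 1  : 11 0 -4
MUL     : 11 0
LT      : 0
POP     : (empty)
LOAD 1  : -4
NEG     : 4
NEG     : -4
PUSH -2 : -4 -2
DIV     : 2
LOAD 1  : 2 -4
SWAP    : -4 2
SWAP    : 2 -4
SWAP    : -4 2
NEG     : -4 -2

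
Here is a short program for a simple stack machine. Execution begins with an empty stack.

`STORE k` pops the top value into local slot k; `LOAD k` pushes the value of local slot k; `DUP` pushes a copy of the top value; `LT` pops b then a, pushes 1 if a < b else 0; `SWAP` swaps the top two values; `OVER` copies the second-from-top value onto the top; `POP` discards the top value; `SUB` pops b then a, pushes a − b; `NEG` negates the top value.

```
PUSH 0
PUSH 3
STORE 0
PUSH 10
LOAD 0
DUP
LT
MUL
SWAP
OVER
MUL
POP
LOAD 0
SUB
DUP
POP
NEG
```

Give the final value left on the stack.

PUSH 0  → 0
PUSH 3  → 0 3
STORE 0 → 0
PUSH 10 → 0 10
LOAD 0  → 0 10 3
DUP     → 0 10 3 3
LT      → 0 10 0
MUL     → 0 0
SWAP    → 0 0
OVER    → 0 0 0
MUL     → 0 0
POP     → 0
LOAD 0  → 0 3
SUB     → -3
DUP     → -3 -3
POP     → -3
NEG     → 3

3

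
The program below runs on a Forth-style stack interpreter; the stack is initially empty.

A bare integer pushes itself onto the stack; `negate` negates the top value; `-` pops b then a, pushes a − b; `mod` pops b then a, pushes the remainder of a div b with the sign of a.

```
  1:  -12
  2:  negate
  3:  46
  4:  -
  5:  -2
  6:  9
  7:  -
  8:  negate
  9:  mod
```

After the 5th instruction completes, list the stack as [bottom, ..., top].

[-34, -2]

-12    → [-12]
negate → [12]
46     → [12, 46]
-      → [-34]
-2     → [-34, -2]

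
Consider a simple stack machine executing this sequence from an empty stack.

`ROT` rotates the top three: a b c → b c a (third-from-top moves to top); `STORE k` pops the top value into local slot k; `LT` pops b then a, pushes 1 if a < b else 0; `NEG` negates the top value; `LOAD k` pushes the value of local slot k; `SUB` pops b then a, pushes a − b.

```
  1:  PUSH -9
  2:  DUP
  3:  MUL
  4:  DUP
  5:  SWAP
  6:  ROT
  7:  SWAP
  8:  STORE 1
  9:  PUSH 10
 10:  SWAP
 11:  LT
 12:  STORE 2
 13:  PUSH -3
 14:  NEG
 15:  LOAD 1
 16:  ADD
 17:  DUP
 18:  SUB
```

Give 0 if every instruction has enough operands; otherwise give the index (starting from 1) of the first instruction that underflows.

6

PUSH -9 -> [-9]
DUP     -> [-9, -9]
MUL     -> [81]
DUP     -> [81, 81]
SWAP    -> [81, 81]
ROT  — needs 3 operands, stack has 2 → underflow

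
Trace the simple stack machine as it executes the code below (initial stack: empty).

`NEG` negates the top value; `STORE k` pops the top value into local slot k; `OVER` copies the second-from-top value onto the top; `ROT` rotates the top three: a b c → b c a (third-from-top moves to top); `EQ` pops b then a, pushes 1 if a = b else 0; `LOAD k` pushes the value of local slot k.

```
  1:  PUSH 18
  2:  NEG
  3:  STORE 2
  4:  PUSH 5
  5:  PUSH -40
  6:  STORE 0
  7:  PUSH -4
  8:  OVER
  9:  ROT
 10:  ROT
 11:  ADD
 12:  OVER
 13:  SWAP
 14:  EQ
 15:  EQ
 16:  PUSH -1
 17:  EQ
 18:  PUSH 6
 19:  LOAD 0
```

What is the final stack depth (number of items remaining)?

3

PUSH 18  → 18
NEG      → -18
STORE 2  → (empty)
PUSH 5   → 5
PUSH -40 → 5 -40
STORE 0  → 5
PUSH -4  → 5 -4
OVER     → 5 -4 5
ROT      → -4 5 5
ROT      → 5 5 -4
ADD      → 5 1
OVER     → 5 1 5
SWAP     → 5 5 1
EQ       → 5 0
EQ       → 0
PUSH -1  → 0 -1
EQ       → 0
PUSH 6   → 0 6
LOAD 0   → 0 6 -40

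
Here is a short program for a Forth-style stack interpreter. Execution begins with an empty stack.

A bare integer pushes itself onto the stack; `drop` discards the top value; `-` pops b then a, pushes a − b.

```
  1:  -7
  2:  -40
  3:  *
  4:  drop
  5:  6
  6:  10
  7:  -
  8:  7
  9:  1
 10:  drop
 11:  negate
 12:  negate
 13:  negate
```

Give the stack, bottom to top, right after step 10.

-7   → -7
-40  → -7 -40
*    → 280
drop → (empty)
6    → 6
10   → 6 10
-    → -4
7    → -4 7
1    → -4 7 1
drop → -4 7

[-4, 7]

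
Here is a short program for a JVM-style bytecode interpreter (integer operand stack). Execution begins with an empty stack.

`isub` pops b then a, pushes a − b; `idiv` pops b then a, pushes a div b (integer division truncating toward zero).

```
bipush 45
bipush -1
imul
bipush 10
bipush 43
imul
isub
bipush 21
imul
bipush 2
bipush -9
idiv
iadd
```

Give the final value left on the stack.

-9975

bipush 45 : [45]
bipush -1 : [45, -1]
imul      : [-45]
bipush 10 : [-45, 10]
bipush 43 : [-45, 10, 43]
imul      : [-45, 430]
isub      : [-475]
bipush 21 : [-475, 21]
imul      : [-9975]
bipush 2  : [-9975, 2]
bipush -9 : [-9975, 2, -9]
idiv      : [-9975, 0]
iadd      : [-9975]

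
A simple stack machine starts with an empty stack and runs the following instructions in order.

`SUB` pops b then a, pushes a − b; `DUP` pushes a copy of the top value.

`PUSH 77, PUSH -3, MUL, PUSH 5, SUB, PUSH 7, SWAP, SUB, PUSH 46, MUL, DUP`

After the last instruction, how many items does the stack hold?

PUSH 77 : 77
PUSH -3 : 77 -3
MUL     : -231
PUSH 5  : -231 5
SUB     : -236
PUSH 7  : -236 7
SWAP    : 7 -236
SUB     : 243
PUSH 46 : 243 46
MUL     : 11178
DUP     : 11178 11178

2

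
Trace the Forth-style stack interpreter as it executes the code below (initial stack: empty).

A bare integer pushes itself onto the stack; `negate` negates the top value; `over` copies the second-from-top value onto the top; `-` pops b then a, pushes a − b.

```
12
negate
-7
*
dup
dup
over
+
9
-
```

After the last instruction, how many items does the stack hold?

3

12     : 12
negate : -12
-7     : -12 -7
*      : 84
dup    : 84 84
dup    : 84 84 84
over   : 84 84 84 84
+      : 84 84 168
9      : 84 84 168 9
-      : 84 84 159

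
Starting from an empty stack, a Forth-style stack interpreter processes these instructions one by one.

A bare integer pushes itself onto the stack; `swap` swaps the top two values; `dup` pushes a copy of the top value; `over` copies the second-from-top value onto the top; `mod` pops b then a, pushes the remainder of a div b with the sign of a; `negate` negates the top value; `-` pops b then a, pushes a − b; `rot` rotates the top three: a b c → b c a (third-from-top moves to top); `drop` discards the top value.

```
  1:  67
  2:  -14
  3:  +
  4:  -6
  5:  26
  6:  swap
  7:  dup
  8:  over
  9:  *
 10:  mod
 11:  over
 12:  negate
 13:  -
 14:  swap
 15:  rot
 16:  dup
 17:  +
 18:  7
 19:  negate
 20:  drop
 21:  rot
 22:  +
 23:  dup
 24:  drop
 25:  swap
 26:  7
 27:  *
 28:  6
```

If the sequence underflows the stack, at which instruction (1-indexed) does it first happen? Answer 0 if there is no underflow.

0

67     : [67]
-14    : [67, -14]
+      : [53]
-6     : [53, -6]
26     : [53, -6, 26]
swap   : [53, 26, -6]
dup    : [53, 26, -6, -6]
over   : [53, 26, -6, -6, -6]
*      : [53, 26, -6, 36]
mod    : [53, 26, -6]
over   : [53, 26, -6, 26]
negate : [53, 26, -6, -26]
-      : [53, 26, 20]
swap   : [53, 20, 26]
rot    : [20, 26, 53]
dup    : [20, 26, 53, 53]
+      : [20, 26, 106]
7      : [20, 26, 106, 7]
negate : [20, 26, 106, -7]
drop   : [20, 26, 106]
rot    : [26, 106, 20]
+      : [26, 126]
dup    : [26, 126, 126]
drop   : [26, 126]
swap   : [126, 26]
7      : [126, 26, 7]
*      : [126, 182]
6      : [126, 182, 6]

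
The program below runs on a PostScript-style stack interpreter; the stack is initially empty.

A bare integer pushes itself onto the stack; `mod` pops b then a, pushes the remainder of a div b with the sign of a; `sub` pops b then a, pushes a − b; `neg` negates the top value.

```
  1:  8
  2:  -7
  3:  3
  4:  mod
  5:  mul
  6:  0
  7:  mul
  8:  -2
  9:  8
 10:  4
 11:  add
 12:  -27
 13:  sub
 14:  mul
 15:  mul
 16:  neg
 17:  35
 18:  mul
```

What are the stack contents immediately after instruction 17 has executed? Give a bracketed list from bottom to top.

8   → [8]
-7  → [8, -7]
3   → [8, -7, 3]
mod → [8, -1]
mul → [-8]
0   → [-8, 0]
mul → [0]
-2  → [0, -2]
8   → [0, -2, 8]
4   → [0, -2, 8, 4]
add → [0, -2, 12]
-27 → [0, -2, 12, -27]
sub → [0, -2, 39]
mul → [0, -78]
mul → [0]
neg → [0]
35  → [0, 35]

[0, 35]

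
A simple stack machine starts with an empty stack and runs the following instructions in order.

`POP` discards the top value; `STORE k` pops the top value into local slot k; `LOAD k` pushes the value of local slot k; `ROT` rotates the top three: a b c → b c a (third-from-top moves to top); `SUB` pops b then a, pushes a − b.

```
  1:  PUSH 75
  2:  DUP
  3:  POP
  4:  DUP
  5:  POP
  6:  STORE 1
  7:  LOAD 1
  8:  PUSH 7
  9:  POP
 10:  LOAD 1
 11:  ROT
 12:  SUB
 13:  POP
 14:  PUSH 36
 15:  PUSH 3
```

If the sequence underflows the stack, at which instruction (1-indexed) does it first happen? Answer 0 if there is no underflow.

11

PUSH 75 → 75
DUP     → 75 75
POP     → 75
DUP     → 75 75
POP     → 75
STORE 1 → (empty)
LOAD 1  → 75
PUSH 7  → 75 7
POP     → 75
LOAD 1  → 75 75
ROT  — needs 3 operands, stack has 2 → underflow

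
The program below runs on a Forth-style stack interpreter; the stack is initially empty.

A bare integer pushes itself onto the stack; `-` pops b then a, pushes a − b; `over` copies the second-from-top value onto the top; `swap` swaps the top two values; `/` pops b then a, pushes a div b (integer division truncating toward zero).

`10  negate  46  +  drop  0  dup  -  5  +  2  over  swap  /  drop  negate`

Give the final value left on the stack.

10     : [10]
negate : [-10]
46     : [-10, 46]
+      : [36]
drop   : []
0      : [0]
dup    : [0, 0]
-      : [0]
5      : [0, 5]
+      : [5]
2      : [5, 2]
over   : [5, 2, 5]
swap   : [5, 5, 2]
/      : [5, 2]
drop   : [5]
negate : [-5]

-5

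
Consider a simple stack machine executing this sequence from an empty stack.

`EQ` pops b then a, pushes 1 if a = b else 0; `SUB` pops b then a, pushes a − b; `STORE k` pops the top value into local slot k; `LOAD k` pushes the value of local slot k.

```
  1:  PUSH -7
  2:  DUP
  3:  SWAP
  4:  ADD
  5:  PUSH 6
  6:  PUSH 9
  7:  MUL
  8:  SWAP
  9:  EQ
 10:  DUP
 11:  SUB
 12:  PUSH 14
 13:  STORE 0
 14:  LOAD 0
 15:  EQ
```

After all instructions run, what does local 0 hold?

14

PUSH -7  [-7]
DUP      [-7, -7]
SWAP     [-7, -7]
ADD      [-14]
PUSH 6   [-14, 6]
PUSH 9   [-14, 6, 9]
MUL      [-14, 54]
SWAP     [54, -14]
EQ       [0]
DUP      [0, 0]
SUB      [0]
PUSH 14  [0, 14]
STORE 0  [0]
LOAD 0   [0, 14]
EQ       [0]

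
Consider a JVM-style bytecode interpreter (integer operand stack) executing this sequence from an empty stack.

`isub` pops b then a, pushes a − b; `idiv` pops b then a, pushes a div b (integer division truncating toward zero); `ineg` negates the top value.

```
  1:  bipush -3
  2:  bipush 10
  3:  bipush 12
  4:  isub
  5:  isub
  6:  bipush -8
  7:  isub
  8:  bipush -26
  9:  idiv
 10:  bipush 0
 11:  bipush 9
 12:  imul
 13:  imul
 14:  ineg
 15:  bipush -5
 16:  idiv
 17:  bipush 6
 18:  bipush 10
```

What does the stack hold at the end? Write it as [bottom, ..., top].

bipush -3  → [-3]
bipush 10  → [-3, 10]
bipush 12  → [-3, 10, 12]
isub       → [-3, -2]
isub       → [-1]
bipush -8  → [-1, -8]
isub       → [7]
bipush -26 → [7, -26]
idiv       → [0]
bipush 0   → [0, 0]
bipush 9   → [0, 0, 9]
imul       → [0, 0]
imul       → [0]
ineg       → [0]
bipush -5  → [0, -5]
idiv       → [0]
bipush 6   → [0, 6]
bipush 10  → [0, 6, 10]

[0, 6, 10]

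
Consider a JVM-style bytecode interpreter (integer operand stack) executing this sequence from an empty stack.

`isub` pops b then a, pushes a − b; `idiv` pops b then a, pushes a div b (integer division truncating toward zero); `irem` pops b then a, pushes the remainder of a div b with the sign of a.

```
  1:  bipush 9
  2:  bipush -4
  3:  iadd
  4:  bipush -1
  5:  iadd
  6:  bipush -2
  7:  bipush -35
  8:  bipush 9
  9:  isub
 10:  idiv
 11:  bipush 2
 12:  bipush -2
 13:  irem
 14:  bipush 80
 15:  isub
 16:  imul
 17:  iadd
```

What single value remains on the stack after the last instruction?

4

bipush 9   : [9]
bipush -4  : [9, -4]
iadd       : [5]
bipush -1  : [5, -1]
iadd       : [4]
bipush -2  : [4, -2]
bipush -35 : [4, -2, -35]
bipush 9   : [4, -2, -35, 9]
isub       : [4, -2, -44]
idiv       : [4, 0]
bipush 2   : [4, 0, 2]
bipush -2  : [4, 0, 2, -2]
irem       : [4, 0, 0]
bipush 80  : [4, 0, 0, 80]
isub       : [4, 0, -80]
imul       : [4, 0]
iadd       : [4]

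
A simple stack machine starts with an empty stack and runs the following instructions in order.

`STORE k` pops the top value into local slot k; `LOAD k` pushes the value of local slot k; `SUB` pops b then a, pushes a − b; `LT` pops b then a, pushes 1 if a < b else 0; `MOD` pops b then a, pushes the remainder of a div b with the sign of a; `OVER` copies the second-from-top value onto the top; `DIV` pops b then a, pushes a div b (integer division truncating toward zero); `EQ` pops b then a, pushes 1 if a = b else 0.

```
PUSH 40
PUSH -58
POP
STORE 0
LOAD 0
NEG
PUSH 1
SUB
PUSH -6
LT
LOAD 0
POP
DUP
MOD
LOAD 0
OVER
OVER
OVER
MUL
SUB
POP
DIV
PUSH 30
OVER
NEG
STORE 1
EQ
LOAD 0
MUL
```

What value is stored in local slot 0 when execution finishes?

40

PUSH 40  : 40
PUSH -58 : 40 -58
POP      : 40
STORE 0  : (empty)
LOAD 0   : 40
NEG      : -40
PUSH 1   : -40 1
SUB      : -41
PUSH -6  : -41 -6
LT       : 1
LOAD 0   : 1 40
POP      : 1
DUP      : 1 1
MOD      : 0
LOAD 0   : 0 40
OVER     : 0 40 0
OVER     : 0 40 0 40
OVER     : 0 40 0 40 0
MUL      : 0 40 0 0
SUB      : 0 40 0
POP      : 0 40
DIV      : 0
PUSH 30  : 0 30
OVER     : 0 30 0
NEG      : 0 30 0
STORE 1  : 0 30
EQ       : 0
LOAD 0   : 0 40
MUL      : 0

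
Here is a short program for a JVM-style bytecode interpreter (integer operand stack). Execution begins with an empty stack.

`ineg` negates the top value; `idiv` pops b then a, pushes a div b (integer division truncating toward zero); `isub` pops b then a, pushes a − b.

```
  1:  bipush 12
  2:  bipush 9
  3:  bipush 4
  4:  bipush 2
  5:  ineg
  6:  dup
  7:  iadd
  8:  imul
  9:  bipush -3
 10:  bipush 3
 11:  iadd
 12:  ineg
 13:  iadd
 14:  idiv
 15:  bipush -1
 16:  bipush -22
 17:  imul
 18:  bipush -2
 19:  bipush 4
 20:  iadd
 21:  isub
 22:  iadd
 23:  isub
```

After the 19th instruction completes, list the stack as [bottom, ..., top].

[12, 0, 22, -2, 4]

bipush 12  : [12]
bipush 9   : [12, 9]
bipush 4   : [12, 9, 4]
bipush 2   : [12, 9, 4, 2]
ineg       : [12, 9, 4, -2]
dup        : [12, 9, 4, -2, -2]
iadd       : [12, 9, 4, -4]
imul       : [12, 9, -16]
bipush -3  : [12, 9, -16, -3]
bipush 3   : [12, 9, -16, -3, 3]
iadd       : [12, 9, -16, 0]
ineg       : [12, 9, -16, 0]
iadd       : [12, 9, -16]
idiv       : [12, 0]
bipush -1  : [12, 0, -1]
bipush -22 : [12, 0, -1, -22]
imul       : [12, 0, 22]
bipush -2  : [12, 0, 22, -2]
bipush 4   : [12, 0, 22, -2, 4]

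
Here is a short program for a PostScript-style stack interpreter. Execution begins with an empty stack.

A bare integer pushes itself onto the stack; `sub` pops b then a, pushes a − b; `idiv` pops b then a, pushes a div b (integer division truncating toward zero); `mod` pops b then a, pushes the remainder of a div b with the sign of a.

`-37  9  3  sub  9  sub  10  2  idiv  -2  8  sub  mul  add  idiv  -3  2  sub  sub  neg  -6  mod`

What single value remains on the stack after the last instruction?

-37  : -37
9    : -37 9
3    : -37 9 3
sub  : -37 6
9    : -37 6 9
sub  : -37 -3
10   : -37 -3 10
2    : -37 -3 10 2
idiv : -37 -3 5
-2   : -37 -3 5 -2
8    : -37 -3 5 -2 8
sub  : -37 -3 5 -10
mul  : -37 -3 -50
add  : -37 -53
idiv : 0
-3   : 0 -3
2    : 0 -3 2
sub  : 0 -5
sub  : 5
neg  : -5
-6   : -5 -6
mod  : -5

-5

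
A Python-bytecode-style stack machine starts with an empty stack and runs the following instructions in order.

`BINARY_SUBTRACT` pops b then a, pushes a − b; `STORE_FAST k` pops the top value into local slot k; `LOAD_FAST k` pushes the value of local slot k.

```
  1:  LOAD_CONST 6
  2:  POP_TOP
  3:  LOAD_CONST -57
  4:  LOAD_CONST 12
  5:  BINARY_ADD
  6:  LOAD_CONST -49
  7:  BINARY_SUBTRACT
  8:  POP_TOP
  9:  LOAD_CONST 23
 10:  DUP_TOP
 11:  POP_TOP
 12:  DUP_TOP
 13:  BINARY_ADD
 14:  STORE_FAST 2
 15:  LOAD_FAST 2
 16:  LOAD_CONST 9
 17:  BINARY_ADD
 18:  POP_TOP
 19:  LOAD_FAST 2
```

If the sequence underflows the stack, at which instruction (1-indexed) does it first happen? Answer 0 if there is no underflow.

LOAD_CONST 6    -> [6]
POP_TOP         -> []
LOAD_CONST -57  -> [-57]
LOAD_CONST 12   -> [-57, 12]
BINARY_ADD      -> [-45]
LOAD_CONST -49  -> [-45, -49]
BINARY_SUBTRACT -> [4]
POP_TOP         -> []
LOAD_CONST 23   -> [23]
DUP_TOP         -> [23, 23]
POP_TOP         -> [23]
DUP_TOP         -> [23, 23]
BINARY_ADD      -> [46]
STORE_FAST 2    -> []
LOAD_FAST 2     -> [46]
LOAD_CONST 9    -> [46, 9]
BINARY_ADD      -> [55]
POP_TOP         -> []
LOAD_FAST 2     -> [46]

0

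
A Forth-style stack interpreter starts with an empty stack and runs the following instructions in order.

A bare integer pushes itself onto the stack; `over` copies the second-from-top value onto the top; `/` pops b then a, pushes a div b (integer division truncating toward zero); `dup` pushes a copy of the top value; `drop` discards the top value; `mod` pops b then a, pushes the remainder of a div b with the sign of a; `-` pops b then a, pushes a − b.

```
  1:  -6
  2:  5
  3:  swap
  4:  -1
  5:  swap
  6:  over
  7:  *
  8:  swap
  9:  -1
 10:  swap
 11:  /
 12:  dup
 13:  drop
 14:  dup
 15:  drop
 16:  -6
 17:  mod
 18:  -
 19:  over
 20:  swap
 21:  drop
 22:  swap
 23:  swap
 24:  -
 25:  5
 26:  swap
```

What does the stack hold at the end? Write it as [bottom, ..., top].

[5, 0]

-6   : -6
5    : -6 5
swap : 5 -6
-1   : 5 -6 -1
swap : 5 -1 -6
over : 5 -1 -6 -1
*    : 5 -1 6
swap : 5 6 -1
-1   : 5 6 -1 -1
swap : 5 6 -1 -1
/    : 5 6 1
dup  : 5 6 1 1
drop : 5 6 1
dup  : 5 6 1 1
drop : 5 6 1
-6   : 5 6 1 -6
mod  : 5 6 1
-    : 5 5
over : 5 5 5
swap : 5 5 5
drop : 5 5
swap : 5 5
swap : 5 5
-    : 0
5    : 0 5
swap : 5 0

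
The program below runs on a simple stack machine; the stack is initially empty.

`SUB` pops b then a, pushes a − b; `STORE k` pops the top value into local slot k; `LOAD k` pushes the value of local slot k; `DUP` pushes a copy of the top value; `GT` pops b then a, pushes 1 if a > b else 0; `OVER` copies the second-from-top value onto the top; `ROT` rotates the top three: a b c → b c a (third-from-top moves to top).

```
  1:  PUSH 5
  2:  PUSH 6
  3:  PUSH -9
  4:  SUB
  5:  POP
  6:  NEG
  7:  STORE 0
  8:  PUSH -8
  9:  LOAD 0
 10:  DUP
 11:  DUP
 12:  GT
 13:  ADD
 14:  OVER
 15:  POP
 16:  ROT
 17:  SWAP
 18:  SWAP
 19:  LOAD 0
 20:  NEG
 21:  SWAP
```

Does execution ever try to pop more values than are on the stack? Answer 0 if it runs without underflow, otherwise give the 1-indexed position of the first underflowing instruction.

PUSH 5  → 5
PUSH 6  → 5 6
PUSH -9 → 5 6 -9
SUB     → 5 15
POP     → 5
NEG     → -5
STORE 0 → (empty)
PUSH -8 → -8
LOAD 0  → -8 -5
DUP     → -8 -5 -5
DUP     → -8 -5 -5 -5
GT      → -8 -5 0
ADD     → -8 -5
OVER    → -8 -5 -8
POP     → -8 -5
ROT  — needs 3 operands, stack has 2 → underflow

16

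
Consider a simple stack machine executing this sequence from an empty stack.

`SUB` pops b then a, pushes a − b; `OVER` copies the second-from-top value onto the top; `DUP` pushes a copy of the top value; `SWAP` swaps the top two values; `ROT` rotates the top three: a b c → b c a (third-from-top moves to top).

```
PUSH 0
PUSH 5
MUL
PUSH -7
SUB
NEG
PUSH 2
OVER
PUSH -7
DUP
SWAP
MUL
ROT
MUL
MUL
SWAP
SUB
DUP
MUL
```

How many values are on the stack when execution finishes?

1

PUSH 0   0
PUSH 5   0 5
MUL      0
PUSH -7  0 -7
SUB      7
NEG      -7
PUSH 2   -7 2
OVER     -7 2 -7
PUSH -7  -7 2 -7 -7
DUP      -7 2 -7 -7 -7
SWAP     -7 2 -7 -7 -7
MUL      -7 2 -7 49
ROT      -7 -7 49 2
MUL      -7 -7 98
MUL      -7 -686
SWAP     -686 -7
SUB      -679
DUP      -679 -679
MUL      461041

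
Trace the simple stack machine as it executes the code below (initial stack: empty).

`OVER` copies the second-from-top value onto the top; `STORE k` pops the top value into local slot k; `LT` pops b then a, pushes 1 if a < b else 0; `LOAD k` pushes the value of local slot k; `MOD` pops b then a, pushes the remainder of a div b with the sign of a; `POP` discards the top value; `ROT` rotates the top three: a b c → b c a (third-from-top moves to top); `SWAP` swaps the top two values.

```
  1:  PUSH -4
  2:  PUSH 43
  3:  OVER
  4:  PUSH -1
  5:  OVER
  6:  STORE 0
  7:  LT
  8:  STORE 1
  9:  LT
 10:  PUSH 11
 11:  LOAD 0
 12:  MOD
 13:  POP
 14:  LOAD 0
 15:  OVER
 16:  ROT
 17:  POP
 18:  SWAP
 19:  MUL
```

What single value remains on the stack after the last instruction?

-4

PUSH -4  [-4]
PUSH 43  [-4, 43]
OVER     [-4, 43, -4]
PUSH -1  [-4, 43, -4, -1]
OVER     [-4, 43, -4, -1, -4]
STORE 0  [-4, 43, -4, -1]
LT       [-4, 43, 1]
STORE 1  [-4, 43]
LT       [1]
PUSH 11  [1, 11]
LOAD 0   [1, 11, -4]
MOD      [1, 3]
POP      [1]
LOAD 0   [1, -4]
OVER     [1, -4, 1]
ROT      [-4, 1, 1]
POP      [-4, 1]
SWAP     [1, -4]
MUL      [-4]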